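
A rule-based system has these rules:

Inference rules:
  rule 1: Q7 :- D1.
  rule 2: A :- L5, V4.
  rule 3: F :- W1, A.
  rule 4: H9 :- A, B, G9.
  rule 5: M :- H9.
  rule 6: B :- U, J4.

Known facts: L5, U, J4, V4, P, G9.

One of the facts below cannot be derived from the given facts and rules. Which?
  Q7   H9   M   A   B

Round 1 — rule 2, rule 6, derive A, B.
Round 2 — rule 4, derive H9.
Round 3 — rule 5, derive M.
Derived: H9 (round 2), B (round 1), M (round 3), A (round 1). Q7 never appears in any round.

Q7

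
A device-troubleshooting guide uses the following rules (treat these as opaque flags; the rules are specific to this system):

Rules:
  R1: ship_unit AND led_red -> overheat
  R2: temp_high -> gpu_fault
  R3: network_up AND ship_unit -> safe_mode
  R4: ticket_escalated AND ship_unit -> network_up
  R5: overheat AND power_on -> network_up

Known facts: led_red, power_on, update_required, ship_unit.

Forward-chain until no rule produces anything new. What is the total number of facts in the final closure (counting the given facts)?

Round 1: R1 [ship_unit AND led_red -> overheat]. New: overheat.
Round 2: R5 [overheat AND power_on -> network_up]. New: network_up.
Round 3: R3 [network_up AND ship_unit -> safe_mode]. New: safe_mode.
Closure: {led_red, network_up, overheat, power_on, safe_mode, ship_unit, update_required} — 7 facts.

7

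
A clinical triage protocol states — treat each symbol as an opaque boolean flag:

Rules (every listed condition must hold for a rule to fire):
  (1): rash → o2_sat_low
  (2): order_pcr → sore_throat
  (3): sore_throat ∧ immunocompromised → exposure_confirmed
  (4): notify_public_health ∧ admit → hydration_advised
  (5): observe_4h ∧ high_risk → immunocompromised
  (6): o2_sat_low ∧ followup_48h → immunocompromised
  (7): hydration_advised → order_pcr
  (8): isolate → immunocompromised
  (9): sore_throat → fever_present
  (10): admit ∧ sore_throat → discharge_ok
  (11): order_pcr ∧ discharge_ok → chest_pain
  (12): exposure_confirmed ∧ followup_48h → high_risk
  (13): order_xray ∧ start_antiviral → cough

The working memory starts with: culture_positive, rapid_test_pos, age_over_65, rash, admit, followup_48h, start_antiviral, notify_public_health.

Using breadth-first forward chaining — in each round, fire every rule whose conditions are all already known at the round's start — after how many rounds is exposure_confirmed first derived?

4

Round 1 — (1), (4), derive o2_sat_low, hydration_advised.
Round 2 — (6), (7), derive immunocompromised, order_pcr.
Round 3 — (2), derive sore_throat.
Round 4 — (3), (9), (10), derive exposure_confirmed, fever_present, discharge_ok.
exposure_confirmed first appears in round 4.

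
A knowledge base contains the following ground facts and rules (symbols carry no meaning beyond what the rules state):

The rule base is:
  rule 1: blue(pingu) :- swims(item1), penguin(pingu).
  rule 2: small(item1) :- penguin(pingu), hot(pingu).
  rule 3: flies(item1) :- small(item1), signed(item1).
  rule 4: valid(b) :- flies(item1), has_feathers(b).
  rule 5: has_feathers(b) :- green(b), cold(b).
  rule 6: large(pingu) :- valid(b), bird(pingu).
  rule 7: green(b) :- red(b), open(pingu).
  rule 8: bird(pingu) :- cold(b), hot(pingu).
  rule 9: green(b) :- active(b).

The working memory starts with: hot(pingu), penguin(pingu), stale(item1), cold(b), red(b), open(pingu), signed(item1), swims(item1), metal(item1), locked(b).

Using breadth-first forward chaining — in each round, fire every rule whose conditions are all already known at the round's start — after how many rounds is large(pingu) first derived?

Round 1 fires rule 1, rule 2, rule 7, rule 8, giving blue(pingu), small(item1), green(b), bird(pingu).
Round 2 fires rule 3, rule 5, giving flies(item1), has_feathers(b).
Round 3 fires rule 4, giving valid(b).
Round 4 fires rule 6, giving large(pingu).
large(pingu) first appears in round 4.

4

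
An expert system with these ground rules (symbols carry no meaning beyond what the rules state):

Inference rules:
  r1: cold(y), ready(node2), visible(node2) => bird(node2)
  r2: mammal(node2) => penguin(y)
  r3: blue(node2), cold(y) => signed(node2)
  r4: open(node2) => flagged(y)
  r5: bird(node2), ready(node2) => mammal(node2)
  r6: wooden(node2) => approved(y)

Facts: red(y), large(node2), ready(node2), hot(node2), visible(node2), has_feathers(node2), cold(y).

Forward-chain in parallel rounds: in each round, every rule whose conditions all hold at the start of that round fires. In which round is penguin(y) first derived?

Round 1: r1 [cold(y), ready(node2), visible(node2) => bird(node2)]. New: bird(node2).
Round 2: r5 [bird(node2), ready(node2) => mammal(node2)]. New: mammal(node2).
Round 3: r2 [mammal(node2) => penguin(y)]. New: penguin(y).
penguin(y) first appears in round 3.

3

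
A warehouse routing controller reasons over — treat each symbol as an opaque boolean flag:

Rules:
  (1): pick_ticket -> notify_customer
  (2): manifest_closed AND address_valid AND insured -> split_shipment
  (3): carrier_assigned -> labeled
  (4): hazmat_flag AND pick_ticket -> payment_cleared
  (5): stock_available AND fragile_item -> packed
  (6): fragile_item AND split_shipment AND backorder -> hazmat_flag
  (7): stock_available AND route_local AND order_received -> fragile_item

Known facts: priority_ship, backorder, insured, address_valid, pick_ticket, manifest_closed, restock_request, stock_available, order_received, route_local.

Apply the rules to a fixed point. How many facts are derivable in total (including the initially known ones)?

Round 1 — (1), (2), (7), derive notify_customer, split_shipment, fragile_item.
Round 2 — (5), (6), derive packed, hazmat_flag.
Round 3 — (4), derive payment_cleared.
Closure: {address_valid, backorder, fragile_item, hazmat_flag, insured, manifest_closed, notify_customer, order_received, packed, payment_cleared, pick_ticket, priority_ship, restock_request, route_local, split_shipment, stock_available} — 16 facts.

16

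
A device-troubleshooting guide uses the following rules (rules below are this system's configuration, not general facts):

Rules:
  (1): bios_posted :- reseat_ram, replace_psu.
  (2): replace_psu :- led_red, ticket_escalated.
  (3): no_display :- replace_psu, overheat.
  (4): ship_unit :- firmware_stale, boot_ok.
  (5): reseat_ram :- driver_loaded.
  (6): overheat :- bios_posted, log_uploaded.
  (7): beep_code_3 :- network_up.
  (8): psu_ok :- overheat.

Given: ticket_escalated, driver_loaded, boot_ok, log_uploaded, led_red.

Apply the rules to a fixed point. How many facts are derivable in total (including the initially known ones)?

Round 1: (2) [replace_psu :- led_red, ticket_escalated.]; (5) [reseat_ram :- driver_loaded.]. Adds replace_psu, reseat_ram.
Round 2: (1) [bios_posted :- reseat_ram, replace_psu.]. Adds bios_posted.
Round 3: (6) [overheat :- bios_posted, log_uploaded.]. Adds overheat.
Round 4: (3) [no_display :- replace_psu, overheat.]; (8) [psu_ok :- overheat.]. Adds no_display, psu_ok.
Closure: {bios_posted, boot_ok, driver_loaded, led_red, log_uploaded, no_display, overheat, psu_ok, replace_psu, reseat_ram, ticket_escalated} — 11 facts.

11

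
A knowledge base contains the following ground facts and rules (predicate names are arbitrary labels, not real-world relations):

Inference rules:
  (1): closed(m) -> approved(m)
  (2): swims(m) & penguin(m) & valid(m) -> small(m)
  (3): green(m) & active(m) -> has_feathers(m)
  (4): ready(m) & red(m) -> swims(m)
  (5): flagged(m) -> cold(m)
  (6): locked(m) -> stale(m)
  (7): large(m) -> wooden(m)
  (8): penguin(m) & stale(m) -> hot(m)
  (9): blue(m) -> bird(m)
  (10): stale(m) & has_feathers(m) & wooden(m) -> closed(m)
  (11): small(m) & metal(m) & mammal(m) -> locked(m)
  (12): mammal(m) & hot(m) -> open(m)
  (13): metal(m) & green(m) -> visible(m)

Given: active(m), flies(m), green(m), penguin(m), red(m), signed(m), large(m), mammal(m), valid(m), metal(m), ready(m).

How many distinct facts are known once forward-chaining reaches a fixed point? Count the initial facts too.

Round 1 — (3), (4), (7), (13), derive has_feathers(m), swims(m), wooden(m), visible(m).
Round 2 — (2), derive small(m).
Round 3 — (11), derive locked(m).
Round 4 — (6), derive stale(m).
Round 5 — (8), (10), derive hot(m), closed(m).
Round 6 — (1), (12), derive approved(m), open(m).
Closure: {active(m), approved(m), closed(m), flies(m), green(m), has_feathers(m), hot(m), large(m), locked(m), mammal(m), metal(m), open(m), penguin(m), ready(m), red(m), signed(m), small(m), stale(m), swims(m), valid(m), visible(m), wooden(m)} — 22 facts.

22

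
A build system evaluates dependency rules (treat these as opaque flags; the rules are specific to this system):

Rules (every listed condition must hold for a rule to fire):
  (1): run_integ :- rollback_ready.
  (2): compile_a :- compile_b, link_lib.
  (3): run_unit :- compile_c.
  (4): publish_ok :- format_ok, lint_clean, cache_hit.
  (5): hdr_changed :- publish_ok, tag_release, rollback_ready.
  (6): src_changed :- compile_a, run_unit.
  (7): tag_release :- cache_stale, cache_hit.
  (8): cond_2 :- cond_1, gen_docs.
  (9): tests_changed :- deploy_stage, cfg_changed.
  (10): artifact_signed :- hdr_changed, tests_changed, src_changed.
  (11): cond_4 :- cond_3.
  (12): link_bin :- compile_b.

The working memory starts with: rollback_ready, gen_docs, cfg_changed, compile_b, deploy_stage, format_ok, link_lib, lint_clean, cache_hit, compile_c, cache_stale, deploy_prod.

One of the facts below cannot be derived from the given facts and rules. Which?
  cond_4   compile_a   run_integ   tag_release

cond_4

Round 1: (1) [run_integ :- rollback_ready.]; (2) [compile_a :- compile_b, link_lib.]; (3) [run_unit :- compile_c.]; (4) [publish_ok :- format_ok, lint_clean, cache_hit.]; (7) [tag_release :- cache_stale, cache_hit.]; (9) [tests_changed :- deploy_stage, cfg_changed.]; (12) [link_bin :- compile_b.]. Adds run_integ, compile_a, run_unit, publish_ok, tag_release, tests_changed, link_bin.
Round 2: (5) [hdr_changed :- publish_ok, tag_release, rollback_ready.]; (6) [src_changed :- compile_a, run_unit.]. Adds hdr_changed, src_changed.
Round 3: (10) [artifact_signed :- hdr_changed, tests_changed, src_changed.]. Adds artifact_signed.
Derived: tag_release (round 1), compile_a (round 1), run_integ (round 1). cond_4 never appears in any round.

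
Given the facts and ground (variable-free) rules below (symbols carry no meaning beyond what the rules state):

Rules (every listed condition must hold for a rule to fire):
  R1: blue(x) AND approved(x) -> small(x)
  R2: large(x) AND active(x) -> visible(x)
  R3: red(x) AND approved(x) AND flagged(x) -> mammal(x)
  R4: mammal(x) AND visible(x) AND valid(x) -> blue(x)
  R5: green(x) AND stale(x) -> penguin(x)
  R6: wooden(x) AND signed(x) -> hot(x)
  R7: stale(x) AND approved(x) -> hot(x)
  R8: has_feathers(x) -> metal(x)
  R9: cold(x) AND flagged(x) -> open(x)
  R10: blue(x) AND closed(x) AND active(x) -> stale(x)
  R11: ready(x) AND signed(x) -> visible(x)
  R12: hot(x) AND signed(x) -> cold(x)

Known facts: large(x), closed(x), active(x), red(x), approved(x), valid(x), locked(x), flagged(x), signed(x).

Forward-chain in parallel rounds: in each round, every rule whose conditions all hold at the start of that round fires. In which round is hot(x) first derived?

[1] R2 [large(x) AND active(x) -> visible(x)]; R3 [red(x) AND approved(x) AND flagged(x) -> mammal(x)]. ⇒ new: visible(x), mammal(x).
[2] R4 [mammal(x) AND visible(x) AND valid(x) -> blue(x)]. ⇒ new: blue(x).
[3] R1 [blue(x) AND approved(x) -> small(x)]; R10 [blue(x) AND closed(x) AND active(x) -> stale(x)]. ⇒ new: small(x), stale(x).
[4] R7 [stale(x) AND approved(x) -> hot(x)]. ⇒ new: hot(x).
hot(x) first appears in round 4.

4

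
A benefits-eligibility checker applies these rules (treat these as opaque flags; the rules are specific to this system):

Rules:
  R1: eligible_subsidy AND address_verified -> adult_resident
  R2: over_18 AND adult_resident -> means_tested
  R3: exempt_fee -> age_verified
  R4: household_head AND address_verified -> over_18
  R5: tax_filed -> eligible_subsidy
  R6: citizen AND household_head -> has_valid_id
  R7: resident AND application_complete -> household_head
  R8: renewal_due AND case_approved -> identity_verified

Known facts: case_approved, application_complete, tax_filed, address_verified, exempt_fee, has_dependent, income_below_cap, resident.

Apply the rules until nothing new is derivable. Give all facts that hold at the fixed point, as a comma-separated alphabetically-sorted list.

address_verified, adult_resident, age_verified, application_complete, case_approved, eligible_subsidy, exempt_fee, has_dependent, household_head, income_below_cap, means_tested, over_18, resident, tax_filed

Round 1 fires R3, R5, R7, giving age_verified, eligible_subsidy, household_head.
Round 2 fires R1, R4, giving adult_resident, over_18.
Round 3 fires R2, giving means_tested.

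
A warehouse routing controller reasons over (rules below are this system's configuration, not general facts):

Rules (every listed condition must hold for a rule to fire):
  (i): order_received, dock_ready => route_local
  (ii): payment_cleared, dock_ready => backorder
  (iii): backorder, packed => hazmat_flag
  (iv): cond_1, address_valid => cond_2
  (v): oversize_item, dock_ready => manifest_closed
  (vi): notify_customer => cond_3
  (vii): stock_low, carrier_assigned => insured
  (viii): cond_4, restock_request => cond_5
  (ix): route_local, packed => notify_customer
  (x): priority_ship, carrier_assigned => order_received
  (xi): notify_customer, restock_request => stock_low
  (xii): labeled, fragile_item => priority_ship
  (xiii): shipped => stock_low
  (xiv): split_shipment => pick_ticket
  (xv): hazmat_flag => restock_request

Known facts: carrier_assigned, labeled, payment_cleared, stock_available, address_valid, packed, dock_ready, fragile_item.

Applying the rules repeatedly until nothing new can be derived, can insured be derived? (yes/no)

yes

Round 1: (ii) [payment_cleared, dock_ready => backorder]; (xii) [labeled, fragile_item => priority_ship]. New: backorder, priority_ship.
Round 2: (iii) [backorder, packed => hazmat_flag]; (x) [priority_ship, carrier_assigned => order_received]. New: hazmat_flag, order_received.
Round 3: (i) [order_received, dock_ready => route_local]; (xv) [hazmat_flag => restock_request]. New: route_local, restock_request.
Round 4: (ix) [route_local, packed => notify_customer]. New: notify_customer.
Round 5: (vi) [notify_customer => cond_3]; (xi) [notify_customer, restock_request => stock_low]. New: cond_3, stock_low.
Round 6: (vii) [stock_low, carrier_assigned => insured]. New: insured.
insured appears in round 6, so it is derivable.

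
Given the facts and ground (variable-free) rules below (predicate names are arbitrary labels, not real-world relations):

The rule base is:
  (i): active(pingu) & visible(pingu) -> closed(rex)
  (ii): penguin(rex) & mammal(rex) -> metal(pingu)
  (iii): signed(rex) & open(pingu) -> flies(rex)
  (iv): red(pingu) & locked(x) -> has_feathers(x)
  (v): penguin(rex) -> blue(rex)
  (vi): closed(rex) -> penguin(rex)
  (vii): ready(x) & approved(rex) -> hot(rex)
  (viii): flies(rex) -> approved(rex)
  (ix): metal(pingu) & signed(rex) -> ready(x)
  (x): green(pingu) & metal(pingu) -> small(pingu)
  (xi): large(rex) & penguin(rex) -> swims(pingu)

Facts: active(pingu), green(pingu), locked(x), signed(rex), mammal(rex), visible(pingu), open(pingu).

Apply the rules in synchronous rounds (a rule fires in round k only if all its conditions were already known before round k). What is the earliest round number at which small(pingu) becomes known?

Round 1: (i) [active(pingu) & visible(pingu) -> closed(rex)]; (iii) [signed(rex) & open(pingu) -> flies(rex)]. New: closed(rex), flies(rex).
Round 2: (vi) [closed(rex) -> penguin(rex)]; (viii) [flies(rex) -> approved(rex)]. New: penguin(rex), approved(rex).
Round 3: (ii) [penguin(rex) & mammal(rex) -> metal(pingu)]; (v) [penguin(rex) -> blue(rex)]. New: metal(pingu), blue(rex).
Round 4: (ix) [metal(pingu) & signed(rex) -> ready(x)]; (x) [green(pingu) & metal(pingu) -> small(pingu)]. New: ready(x), small(pingu).
small(pingu) first appears in round 4.

4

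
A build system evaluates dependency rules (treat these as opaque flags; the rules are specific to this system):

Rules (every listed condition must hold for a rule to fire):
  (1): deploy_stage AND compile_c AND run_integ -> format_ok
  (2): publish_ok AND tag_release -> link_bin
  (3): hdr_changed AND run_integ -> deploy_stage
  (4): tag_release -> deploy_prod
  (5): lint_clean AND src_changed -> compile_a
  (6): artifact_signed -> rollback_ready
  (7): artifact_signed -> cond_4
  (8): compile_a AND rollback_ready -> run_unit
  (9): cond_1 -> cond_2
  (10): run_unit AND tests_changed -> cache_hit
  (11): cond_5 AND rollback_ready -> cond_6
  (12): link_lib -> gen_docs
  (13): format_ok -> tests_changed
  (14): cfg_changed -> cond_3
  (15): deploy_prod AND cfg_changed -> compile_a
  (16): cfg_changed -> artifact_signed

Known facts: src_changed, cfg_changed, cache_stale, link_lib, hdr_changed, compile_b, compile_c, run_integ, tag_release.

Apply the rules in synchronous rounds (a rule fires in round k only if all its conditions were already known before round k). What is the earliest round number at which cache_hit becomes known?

4

[1] (3) [hdr_changed AND run_integ -> deploy_stage]; (4) [tag_release -> deploy_prod]; (12) [link_lib -> gen_docs]; (14) [cfg_changed -> cond_3]; (16) [cfg_changed -> artifact_signed]. ⇒ new: deploy_stage, deploy_prod, gen_docs, cond_3, artifact_signed.
[2] (1) [deploy_stage AND compile_c AND run_integ -> format_ok]; (6) [artifact_signed -> rollback_ready]; (7) [artifact_signed -> cond_4]; (15) [deploy_prod AND cfg_changed -> compile_a]. ⇒ new: format_ok, rollback_ready, cond_4, compile_a.
[3] (8) [compile_a AND rollback_ready -> run_unit]; (13) [format_ok -> tests_changed]. ⇒ new: run_unit, tests_changed.
[4] (10) [run_unit AND tests_changed -> cache_hit]. ⇒ new: cache_hit.
cache_hit first appears in round 4.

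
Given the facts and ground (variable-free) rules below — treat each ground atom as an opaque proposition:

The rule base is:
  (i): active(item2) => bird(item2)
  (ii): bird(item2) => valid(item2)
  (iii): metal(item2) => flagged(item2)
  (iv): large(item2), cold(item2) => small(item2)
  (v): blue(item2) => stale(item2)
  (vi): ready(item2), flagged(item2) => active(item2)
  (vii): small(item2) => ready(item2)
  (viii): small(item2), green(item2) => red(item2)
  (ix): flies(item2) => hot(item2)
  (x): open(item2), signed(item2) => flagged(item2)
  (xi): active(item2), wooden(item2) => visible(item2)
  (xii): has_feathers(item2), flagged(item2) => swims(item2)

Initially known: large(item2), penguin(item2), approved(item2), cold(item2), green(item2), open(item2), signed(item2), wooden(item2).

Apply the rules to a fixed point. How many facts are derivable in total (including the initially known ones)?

16

Round 1: (iv) [large(item2), cold(item2) => small(item2)]; (x) [open(item2), signed(item2) => flagged(item2)]. New: small(item2), flagged(item2).
Round 2: (vii) [small(item2) => ready(item2)]; (viii) [small(item2), green(item2) => red(item2)]. New: ready(item2), red(item2).
Round 3: (vi) [ready(item2), flagged(item2) => active(item2)]. New: active(item2).
Round 4: (i) [active(item2) => bird(item2)]; (xi) [active(item2), wooden(item2) => visible(item2)]. New: bird(item2), visible(item2).
Round 5: (ii) [bird(item2) => valid(item2)]. New: valid(item2).
Closure: {active(item2), approved(item2), bird(item2), cold(item2), flagged(item2), green(item2), large(item2), open(item2), penguin(item2), ready(item2), red(item2), signed(item2), small(item2), valid(item2), visible(item2), wooden(item2)} — 16 facts.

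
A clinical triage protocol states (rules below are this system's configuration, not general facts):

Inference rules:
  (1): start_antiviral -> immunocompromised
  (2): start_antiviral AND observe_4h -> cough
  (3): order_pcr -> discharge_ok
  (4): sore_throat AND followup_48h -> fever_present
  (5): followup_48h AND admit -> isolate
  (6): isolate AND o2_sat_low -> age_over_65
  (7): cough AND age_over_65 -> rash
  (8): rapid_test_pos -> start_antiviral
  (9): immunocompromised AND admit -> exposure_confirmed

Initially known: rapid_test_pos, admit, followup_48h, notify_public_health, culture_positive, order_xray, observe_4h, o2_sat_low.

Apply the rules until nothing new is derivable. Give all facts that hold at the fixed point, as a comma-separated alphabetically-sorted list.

Round 1: (5) [followup_48h AND admit -> isolate]; (8) [rapid_test_pos -> start_antiviral]. Adds isolate, start_antiviral.
Round 2: (1) [start_antiviral -> immunocompromised]; (2) [start_antiviral AND observe_4h -> cough]; (6) [isolate AND o2_sat_low -> age_over_65]. Adds immunocompromised, cough, age_over_65.
Round 3: (7) [cough AND age_over_65 -> rash]; (9) [immunocompromised AND admit -> exposure_confirmed]. Adds rash, exposure_confirmed.

admit, age_over_65, cough, culture_positive, exposure_confirmed, followup_48h, immunocompromised, isolate, notify_public_health, o2_sat_low, observe_4h, order_xray, rapid_test_pos, rash, start_antiviral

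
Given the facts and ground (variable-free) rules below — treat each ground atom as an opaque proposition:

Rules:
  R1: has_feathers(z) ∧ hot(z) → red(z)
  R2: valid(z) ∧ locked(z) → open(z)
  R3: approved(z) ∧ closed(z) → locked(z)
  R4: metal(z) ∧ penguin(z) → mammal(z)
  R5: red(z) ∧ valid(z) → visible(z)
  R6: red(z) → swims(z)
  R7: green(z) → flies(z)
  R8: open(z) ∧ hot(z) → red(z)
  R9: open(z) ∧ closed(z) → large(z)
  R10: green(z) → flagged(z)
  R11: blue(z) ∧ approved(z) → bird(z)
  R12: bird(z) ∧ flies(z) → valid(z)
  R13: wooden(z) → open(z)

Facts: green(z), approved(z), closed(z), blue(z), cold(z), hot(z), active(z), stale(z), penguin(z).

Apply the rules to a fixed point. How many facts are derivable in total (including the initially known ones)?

Round 1 fires R3, R7, R10, R11, giving locked(z), flies(z), flagged(z), bird(z).
Round 2 fires R12, giving valid(z).
Round 3 fires R2, giving open(z).
Round 4 fires R8, R9, giving red(z), large(z).
Round 5 fires R5, R6, giving visible(z), swims(z).
Closure: {active(z), approved(z), bird(z), blue(z), closed(z), cold(z), flagged(z), flies(z), green(z), hot(z), large(z), locked(z), open(z), penguin(z), red(z), stale(z), swims(z), valid(z), visible(z)} — 19 facts.

19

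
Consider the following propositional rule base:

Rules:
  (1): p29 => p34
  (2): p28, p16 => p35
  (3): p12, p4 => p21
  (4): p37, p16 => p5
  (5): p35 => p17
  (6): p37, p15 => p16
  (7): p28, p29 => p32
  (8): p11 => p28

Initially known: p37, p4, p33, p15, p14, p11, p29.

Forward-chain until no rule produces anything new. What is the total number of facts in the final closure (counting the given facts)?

Round 1 — (1), (6), (8), derive p34, p16, p28.
Round 2 — (2), (4), (7), derive p35, p5, p32.
Round 3 — (5), derive p17.
Closure: {p11, p14, p15, p16, p17, p28, p29, p32, p33, p34, p35, p37, p4, p5} — 14 facts.

14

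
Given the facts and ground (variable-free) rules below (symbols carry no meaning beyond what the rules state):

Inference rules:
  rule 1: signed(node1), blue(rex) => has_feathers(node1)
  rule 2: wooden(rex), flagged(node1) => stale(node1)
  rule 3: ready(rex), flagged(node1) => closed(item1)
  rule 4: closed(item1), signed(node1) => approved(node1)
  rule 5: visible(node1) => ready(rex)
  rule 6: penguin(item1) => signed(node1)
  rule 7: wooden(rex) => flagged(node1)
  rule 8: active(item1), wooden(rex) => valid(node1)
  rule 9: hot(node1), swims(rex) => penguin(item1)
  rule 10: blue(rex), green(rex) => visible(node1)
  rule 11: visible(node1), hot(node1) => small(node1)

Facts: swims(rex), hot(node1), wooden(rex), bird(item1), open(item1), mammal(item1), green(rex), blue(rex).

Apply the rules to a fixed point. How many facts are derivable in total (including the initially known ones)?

18

Round 1: rule 7 [wooden(rex) => flagged(node1)]; rule 9 [hot(node1), swims(rex) => penguin(item1)]; rule 10 [blue(rex), green(rex) => visible(node1)]. New: flagged(node1), penguin(item1), visible(node1).
Round 2: rule 2 [wooden(rex), flagged(node1) => stale(node1)]; rule 5 [visible(node1) => ready(rex)]; rule 6 [penguin(item1) => signed(node1)]; rule 11 [visible(node1), hot(node1) => small(node1)]. New: stale(node1), ready(rex), signed(node1), small(node1).
Round 3: rule 1 [signed(node1), blue(rex) => has_feathers(node1)]; rule 3 [ready(rex), flagged(node1) => closed(item1)]. New: has_feathers(node1), closed(item1).
Round 4: rule 4 [closed(item1), signed(node1) => approved(node1)]. New: approved(node1).
Closure: {approved(node1), bird(item1), blue(rex), closed(item1), flagged(node1), green(rex), has_feathers(node1), hot(node1), mammal(item1), open(item1), penguin(item1), ready(rex), signed(node1), small(node1), stale(node1), swims(rex), visible(node1), wooden(rex)} — 18 facts.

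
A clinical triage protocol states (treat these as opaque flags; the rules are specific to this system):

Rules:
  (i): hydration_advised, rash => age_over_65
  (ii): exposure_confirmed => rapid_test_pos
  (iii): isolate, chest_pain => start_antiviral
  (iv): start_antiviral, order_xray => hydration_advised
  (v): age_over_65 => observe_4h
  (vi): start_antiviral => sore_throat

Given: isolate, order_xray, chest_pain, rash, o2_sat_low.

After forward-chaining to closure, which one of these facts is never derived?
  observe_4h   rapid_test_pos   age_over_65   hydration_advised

[1] (iii) [isolate, chest_pain => start_antiviral]. ⇒ new: start_antiviral.
[2] (iv) [start_antiviral, order_xray => hydration_advised]; (vi) [start_antiviral => sore_throat]. ⇒ new: hydration_advised, sore_throat.
[3] (i) [hydration_advised, rash => age_over_65]. ⇒ new: age_over_65.
[4] (v) [age_over_65 => observe_4h]. ⇒ new: observe_4h.
Derived: age_over_65 (round 3), hydration_advised (round 2), observe_4h (round 4). rapid_test_pos never appears in any round.

rapid_test_pos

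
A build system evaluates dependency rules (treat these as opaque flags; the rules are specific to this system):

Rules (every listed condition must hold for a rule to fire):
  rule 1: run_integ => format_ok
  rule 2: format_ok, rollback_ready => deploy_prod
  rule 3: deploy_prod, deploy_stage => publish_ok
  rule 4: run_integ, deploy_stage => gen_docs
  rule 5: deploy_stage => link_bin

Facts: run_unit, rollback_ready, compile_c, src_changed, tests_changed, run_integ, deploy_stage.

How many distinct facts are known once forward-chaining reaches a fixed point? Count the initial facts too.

Round 1: rule 1 [run_integ => format_ok]; rule 4 [run_integ, deploy_stage => gen_docs]; rule 5 [deploy_stage => link_bin]. Adds format_ok, gen_docs, link_bin.
Round 2: rule 2 [format_ok, rollback_ready => deploy_prod]. Adds deploy_prod.
Round 3: rule 3 [deploy_prod, deploy_stage => publish_ok]. Adds publish_ok.
Closure: {compile_c, deploy_prod, deploy_stage, format_ok, gen_docs, link_bin, publish_ok, rollback_ready, run_integ, run_unit, src_changed, tests_changed} — 12 facts.

12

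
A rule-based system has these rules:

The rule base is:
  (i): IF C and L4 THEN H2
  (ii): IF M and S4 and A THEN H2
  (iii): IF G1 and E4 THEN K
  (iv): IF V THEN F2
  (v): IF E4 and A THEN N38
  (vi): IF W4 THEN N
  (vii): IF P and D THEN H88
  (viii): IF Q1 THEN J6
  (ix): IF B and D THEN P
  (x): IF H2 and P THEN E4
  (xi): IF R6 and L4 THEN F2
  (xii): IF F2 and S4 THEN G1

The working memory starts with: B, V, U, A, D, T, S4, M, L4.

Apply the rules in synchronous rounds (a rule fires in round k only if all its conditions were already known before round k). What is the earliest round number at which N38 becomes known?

Round 1 — (ii), (iv), (ix), derive H2, F2, P.
Round 2 — (vii), (x), (xii), derive H88, E4, G1.
Round 3 — (iii), (v), derive K, N38.
N38 first appears in round 3.

3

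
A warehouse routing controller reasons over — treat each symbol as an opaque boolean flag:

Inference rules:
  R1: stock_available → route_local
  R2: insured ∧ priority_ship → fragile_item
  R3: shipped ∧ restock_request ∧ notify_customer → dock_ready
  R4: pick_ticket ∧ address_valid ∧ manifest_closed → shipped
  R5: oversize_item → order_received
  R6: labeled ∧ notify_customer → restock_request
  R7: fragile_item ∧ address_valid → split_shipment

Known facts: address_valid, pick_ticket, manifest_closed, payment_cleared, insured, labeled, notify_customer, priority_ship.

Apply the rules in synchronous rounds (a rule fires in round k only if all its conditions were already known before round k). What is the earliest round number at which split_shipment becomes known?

2

Round 1 — R2, R4, R6, derive fragile_item, shipped, restock_request.
Round 2 — R3, R7, derive dock_ready, split_shipment.
split_shipment first appears in round 2.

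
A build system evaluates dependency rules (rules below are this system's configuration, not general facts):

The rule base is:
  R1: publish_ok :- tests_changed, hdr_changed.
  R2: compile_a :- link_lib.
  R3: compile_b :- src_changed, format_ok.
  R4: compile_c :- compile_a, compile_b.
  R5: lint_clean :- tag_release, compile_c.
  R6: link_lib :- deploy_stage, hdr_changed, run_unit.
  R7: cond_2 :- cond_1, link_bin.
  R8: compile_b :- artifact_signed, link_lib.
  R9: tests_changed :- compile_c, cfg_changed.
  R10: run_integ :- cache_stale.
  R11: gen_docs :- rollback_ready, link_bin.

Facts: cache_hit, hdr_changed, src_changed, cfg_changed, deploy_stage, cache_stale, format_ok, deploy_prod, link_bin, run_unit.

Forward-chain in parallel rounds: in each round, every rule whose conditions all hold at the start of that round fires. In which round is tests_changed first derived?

4

Round 1: R3 [compile_b :- src_changed, format_ok.]; R6 [link_lib :- deploy_stage, hdr_changed, run_unit.]; R10 [run_integ :- cache_stale.]. New: compile_b, link_lib, run_integ.
Round 2: R2 [compile_a :- link_lib.]. New: compile_a.
Round 3: R4 [compile_c :- compile_a, compile_b.]. New: compile_c.
Round 4: R9 [tests_changed :- compile_c, cfg_changed.]. New: tests_changed.
tests_changed first appears in round 4.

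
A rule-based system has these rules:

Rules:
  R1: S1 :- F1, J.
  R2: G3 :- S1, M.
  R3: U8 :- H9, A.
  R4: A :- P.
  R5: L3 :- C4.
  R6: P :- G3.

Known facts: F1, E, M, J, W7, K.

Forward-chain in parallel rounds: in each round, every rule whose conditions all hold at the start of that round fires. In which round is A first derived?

Round 1 fires R1, giving S1.
Round 2 fires R2, giving G3.
Round 3 fires R6, giving P.
Round 4 fires R4, giving A.
A first appears in round 4.

4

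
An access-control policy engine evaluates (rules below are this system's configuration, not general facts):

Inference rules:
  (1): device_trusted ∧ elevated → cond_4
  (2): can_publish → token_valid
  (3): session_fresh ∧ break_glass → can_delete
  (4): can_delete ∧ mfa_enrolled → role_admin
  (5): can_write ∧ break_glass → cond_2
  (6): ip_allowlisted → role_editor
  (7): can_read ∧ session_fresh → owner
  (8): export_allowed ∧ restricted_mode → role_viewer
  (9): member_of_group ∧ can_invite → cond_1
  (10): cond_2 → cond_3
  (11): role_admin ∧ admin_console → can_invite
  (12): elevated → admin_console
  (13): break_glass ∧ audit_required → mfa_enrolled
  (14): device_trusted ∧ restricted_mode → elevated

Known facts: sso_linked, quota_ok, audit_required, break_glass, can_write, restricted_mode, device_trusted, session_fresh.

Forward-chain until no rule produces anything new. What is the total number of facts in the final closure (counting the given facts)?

[1] (3) [session_fresh ∧ break_glass → can_delete]; (5) [can_write ∧ break_glass → cond_2]; (13) [break_glass ∧ audit_required → mfa_enrolled]; (14) [device_trusted ∧ restricted_mode → elevated]. ⇒ new: can_delete, cond_2, mfa_enrolled, elevated.
[2] (1) [device_trusted ∧ elevated → cond_4]; (4) [can_delete ∧ mfa_enrolled → role_admin]; (10) [cond_2 → cond_3]; (12) [elevated → admin_console]. ⇒ new: cond_4, role_admin, cond_3, admin_console.
[3] (11) [role_admin ∧ admin_console → can_invite]. ⇒ new: can_invite.
Closure: {admin_console, audit_required, break_glass, can_delete, can_invite, can_write, cond_2, cond_3, cond_4, device_trusted, elevated, mfa_enrolled, quota_ok, restricted_mode, role_admin, session_fresh, sso_linked} — 17 facts.

17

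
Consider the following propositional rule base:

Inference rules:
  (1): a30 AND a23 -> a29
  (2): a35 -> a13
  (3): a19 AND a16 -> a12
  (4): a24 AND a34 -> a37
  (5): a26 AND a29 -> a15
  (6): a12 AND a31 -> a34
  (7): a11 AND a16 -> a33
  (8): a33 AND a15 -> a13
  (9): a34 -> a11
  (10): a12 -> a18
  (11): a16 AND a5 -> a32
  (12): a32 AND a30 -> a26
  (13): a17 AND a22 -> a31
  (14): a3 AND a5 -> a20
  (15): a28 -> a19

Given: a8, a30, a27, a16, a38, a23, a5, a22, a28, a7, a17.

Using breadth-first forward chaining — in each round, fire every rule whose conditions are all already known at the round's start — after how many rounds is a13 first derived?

Round 1: (1) [a30 AND a23 -> a29]; (11) [a16 AND a5 -> a32]; (13) [a17 AND a22 -> a31]; (15) [a28 -> a19]. New: a29, a32, a31, a19.
Round 2: (3) [a19 AND a16 -> a12]; (12) [a32 AND a30 -> a26]. New: a12, a26.
Round 3: (5) [a26 AND a29 -> a15]; (6) [a12 AND a31 -> a34]; (10) [a12 -> a18]. New: a15, a34, a18.
Round 4: (9) [a34 -> a11]. New: a11.
Round 5: (7) [a11 AND a16 -> a33]. New: a33.
Round 6: (8) [a33 AND a15 -> a13]. New: a13.
a13 first appears in round 6.

6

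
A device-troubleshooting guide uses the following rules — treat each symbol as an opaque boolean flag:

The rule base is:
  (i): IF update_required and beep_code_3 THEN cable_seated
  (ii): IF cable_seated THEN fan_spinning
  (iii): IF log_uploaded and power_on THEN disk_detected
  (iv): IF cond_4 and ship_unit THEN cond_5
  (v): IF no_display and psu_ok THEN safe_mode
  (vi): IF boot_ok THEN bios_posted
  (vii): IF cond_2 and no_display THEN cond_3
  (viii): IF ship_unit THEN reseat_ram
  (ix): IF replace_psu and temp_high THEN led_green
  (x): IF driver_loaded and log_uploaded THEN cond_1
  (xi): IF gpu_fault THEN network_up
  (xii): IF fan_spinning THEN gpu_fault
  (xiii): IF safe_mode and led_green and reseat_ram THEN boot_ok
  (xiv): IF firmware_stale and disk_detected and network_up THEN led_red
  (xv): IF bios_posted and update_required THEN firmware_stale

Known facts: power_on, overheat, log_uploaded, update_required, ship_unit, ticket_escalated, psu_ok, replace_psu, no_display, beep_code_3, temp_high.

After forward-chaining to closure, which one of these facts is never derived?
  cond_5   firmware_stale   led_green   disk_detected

cond_5

Round 1: (i) [IF update_required and beep_code_3 THEN cable_seated]; (iii) [IF log_uploaded and power_on THEN disk_detected]; (v) [IF no_display and psu_ok THEN safe_mode]; (viii) [IF ship_unit THEN reseat_ram]; (ix) [IF replace_psu and temp_high THEN led_green]. Adds cable_seated, disk_detected, safe_mode, reseat_ram, led_green.
Round 2: (ii) [IF cable_seated THEN fan_spinning]; (xiii) [IF safe_mode and led_green and reseat_ram THEN boot_ok]. Adds fan_spinning, boot_ok.
Round 3: (vi) [IF boot_ok THEN bios_posted]; (xii) [IF fan_spinning THEN gpu_fault]. Adds bios_posted, gpu_fault.
Round 4: (xi) [IF gpu_fault THEN network_up]; (xv) [IF bios_posted and update_required THEN firmware_stale]. Adds network_up, firmware_stale.
Round 5: (xiv) [IF firmware_stale and disk_detected and network_up THEN led_red]. Adds led_red.
Derived: firmware_stale (round 4), led_green (round 1), disk_detected (round 1). cond_5 never appears in any round.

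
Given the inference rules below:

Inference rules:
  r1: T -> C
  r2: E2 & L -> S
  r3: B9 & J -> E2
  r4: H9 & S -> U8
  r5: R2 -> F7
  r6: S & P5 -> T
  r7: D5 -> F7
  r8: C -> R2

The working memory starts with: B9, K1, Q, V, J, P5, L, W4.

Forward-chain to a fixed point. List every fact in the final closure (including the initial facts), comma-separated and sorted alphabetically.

Round 1: r3 [B9 & J -> E2]. Adds E2.
Round 2: r2 [E2 & L -> S]. Adds S.
Round 3: r6 [S & P5 -> T]. Adds T.
Round 4: r1 [T -> C]. Adds C.
Round 5: r8 [C -> R2]. Adds R2.
Round 6: r5 [R2 -> F7]. Adds F7.

B9, C, E2, F7, J, K1, L, P5, Q, R2, S, T, V, W4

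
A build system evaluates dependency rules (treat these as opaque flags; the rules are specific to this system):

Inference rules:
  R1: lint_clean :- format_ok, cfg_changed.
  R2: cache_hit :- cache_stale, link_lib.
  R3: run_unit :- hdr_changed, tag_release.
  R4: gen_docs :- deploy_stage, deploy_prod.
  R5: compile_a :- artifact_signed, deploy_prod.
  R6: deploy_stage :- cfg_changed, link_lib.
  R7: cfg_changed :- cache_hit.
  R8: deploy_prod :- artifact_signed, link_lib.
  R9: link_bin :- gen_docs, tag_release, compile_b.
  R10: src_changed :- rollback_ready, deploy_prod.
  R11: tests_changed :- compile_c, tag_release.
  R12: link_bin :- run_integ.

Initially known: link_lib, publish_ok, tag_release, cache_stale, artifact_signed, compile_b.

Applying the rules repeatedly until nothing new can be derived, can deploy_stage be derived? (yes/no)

yes

[1] R2 [cache_hit :- cache_stale, link_lib.]; R8 [deploy_prod :- artifact_signed, link_lib.]. ⇒ new: cache_hit, deploy_prod.
[2] R5 [compile_a :- artifact_signed, deploy_prod.]; R7 [cfg_changed :- cache_hit.]. ⇒ new: compile_a, cfg_changed.
[3] R6 [deploy_stage :- cfg_changed, link_lib.]. ⇒ new: deploy_stage.
[4] R4 [gen_docs :- deploy_stage, deploy_prod.]. ⇒ new: gen_docs.
[5] R9 [link_bin :- gen_docs, tag_release, compile_b.]. ⇒ new: link_bin.
deploy_stage appears in round 3, so it is derivable.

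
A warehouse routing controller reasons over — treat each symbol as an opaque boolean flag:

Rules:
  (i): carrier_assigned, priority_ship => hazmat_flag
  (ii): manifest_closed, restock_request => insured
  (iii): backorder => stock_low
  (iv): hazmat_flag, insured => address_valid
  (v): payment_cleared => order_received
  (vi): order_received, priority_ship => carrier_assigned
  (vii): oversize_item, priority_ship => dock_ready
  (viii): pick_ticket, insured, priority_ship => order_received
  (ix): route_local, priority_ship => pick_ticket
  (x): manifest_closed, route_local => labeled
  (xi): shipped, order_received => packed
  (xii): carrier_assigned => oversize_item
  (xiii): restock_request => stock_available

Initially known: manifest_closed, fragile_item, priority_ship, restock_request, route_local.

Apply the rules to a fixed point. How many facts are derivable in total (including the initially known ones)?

Round 1: (ii) [manifest_closed, restock_request => insured]; (ix) [route_local, priority_ship => pick_ticket]; (x) [manifest_closed, route_local => labeled]; (xiii) [restock_request => stock_available]. Adds insured, pick_ticket, labeled, stock_available.
Round 2: (viii) [pick_ticket, insured, priority_ship => order_received]. Adds order_received.
Round 3: (vi) [order_received, priority_ship => carrier_assigned]. Adds carrier_assigned.
Round 4: (i) [carrier_assigned, priority_ship => hazmat_flag]; (xii) [carrier_assigned => oversize_item]. Adds hazmat_flag, oversize_item.
Round 5: (iv) [hazmat_flag, insured => address_valid]; (vii) [oversize_item, priority_ship => dock_ready]. Adds address_valid, dock_ready.
Closure: {address_valid, carrier_assigned, dock_ready, fragile_item, hazmat_flag, insured, labeled, manifest_closed, order_received, oversize_item, pick_ticket, priority_ship, restock_request, route_local, stock_available} — 15 facts.

15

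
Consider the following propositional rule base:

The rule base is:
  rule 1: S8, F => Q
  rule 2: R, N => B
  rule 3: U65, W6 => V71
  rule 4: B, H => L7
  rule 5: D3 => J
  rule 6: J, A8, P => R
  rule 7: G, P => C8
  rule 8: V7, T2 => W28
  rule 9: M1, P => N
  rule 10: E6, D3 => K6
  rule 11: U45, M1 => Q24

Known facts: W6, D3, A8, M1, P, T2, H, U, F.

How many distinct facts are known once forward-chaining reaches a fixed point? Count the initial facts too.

14

Round 1 — rule 5, rule 9, derive J, N.
Round 2 — rule 6, derive R.
Round 3 — rule 2, derive B.
Round 4 — rule 4, derive L7.
Closure: {A8, B, D3, F, H, J, L7, M1, N, P, R, T2, U, W6} — 14 facts.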